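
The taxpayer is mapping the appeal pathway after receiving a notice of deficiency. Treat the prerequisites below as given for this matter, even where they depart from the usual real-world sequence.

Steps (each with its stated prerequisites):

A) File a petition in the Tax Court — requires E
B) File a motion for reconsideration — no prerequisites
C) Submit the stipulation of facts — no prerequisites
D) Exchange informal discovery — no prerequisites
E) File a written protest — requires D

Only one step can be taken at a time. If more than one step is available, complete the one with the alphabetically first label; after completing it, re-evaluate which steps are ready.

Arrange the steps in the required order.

Nothing is required for B, C and D. B has the earlier label → B first.
Now C and D have their prerequisites met. C has the earlier label, so C next.
Next only D has its prerequisites met → D.
E is the only step now ready → E.
A needed E, now all done → A.

B C D E A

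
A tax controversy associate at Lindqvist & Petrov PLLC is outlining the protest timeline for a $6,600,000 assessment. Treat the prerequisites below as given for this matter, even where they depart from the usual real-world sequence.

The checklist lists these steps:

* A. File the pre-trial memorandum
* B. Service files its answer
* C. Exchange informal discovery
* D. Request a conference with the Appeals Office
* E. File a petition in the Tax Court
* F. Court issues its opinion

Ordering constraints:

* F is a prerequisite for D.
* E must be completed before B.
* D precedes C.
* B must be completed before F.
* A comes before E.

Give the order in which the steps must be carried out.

Only A has no prerequisites, so it is first.
E is the only step now ready → E.
B is the only step now ready → B.
F is the only step now ready → F.
Next only D has its prerequisites met → D.
C is the only step now ready → C.

A, E, B, F, D, C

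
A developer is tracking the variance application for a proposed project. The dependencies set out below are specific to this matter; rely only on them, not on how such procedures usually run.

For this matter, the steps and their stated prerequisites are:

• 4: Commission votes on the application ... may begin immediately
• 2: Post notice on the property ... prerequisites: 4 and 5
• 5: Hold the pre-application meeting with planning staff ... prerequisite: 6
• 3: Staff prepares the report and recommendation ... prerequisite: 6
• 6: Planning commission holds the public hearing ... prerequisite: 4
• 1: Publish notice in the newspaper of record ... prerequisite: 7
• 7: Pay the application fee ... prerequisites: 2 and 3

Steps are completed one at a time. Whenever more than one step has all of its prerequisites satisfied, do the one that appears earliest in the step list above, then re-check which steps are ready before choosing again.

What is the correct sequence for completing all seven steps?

4 has no prerequisites → 4 first.
6 needed 4, now all done → 6.
5 and 3 are both available; 5 is listed earlier → 5.
2 and 3 are both available; 2 is listed earlier → 2.
3 needed 6, now all done → 3.
Next only 7 has its prerequisites met → 7.
1 needed 7, now all done → 1.

4, 6, 5, 2, 3, 7, 1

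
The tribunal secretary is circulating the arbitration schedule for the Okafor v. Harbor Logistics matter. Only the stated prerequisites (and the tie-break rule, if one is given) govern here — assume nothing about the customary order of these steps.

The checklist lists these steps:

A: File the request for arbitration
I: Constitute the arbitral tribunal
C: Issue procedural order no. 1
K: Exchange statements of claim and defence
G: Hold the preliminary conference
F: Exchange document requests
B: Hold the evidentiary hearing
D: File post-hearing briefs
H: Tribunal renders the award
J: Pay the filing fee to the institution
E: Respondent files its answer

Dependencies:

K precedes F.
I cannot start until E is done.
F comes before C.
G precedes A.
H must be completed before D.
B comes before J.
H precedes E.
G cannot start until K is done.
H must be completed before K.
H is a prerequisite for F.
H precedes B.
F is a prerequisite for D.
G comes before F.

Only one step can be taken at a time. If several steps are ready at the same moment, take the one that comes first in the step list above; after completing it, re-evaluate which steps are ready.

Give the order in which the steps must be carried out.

H is the only step with nothing outstanding, so it goes first.
Now K, B and E have their prerequisites met. K is listed earlier, so K next.
G, B and E are all available; G is listed earlier → G.
Now A, F, B and E have their prerequisites met. A is listed earlier, so A next.
Ready: F, B and E. F is listed earlier → F.
C and D now also ready, so the ready set is {C, B, D, E}; C is listed earlier → C.
Ready: B, D and E. B is listed earlier → B.
J now also ready, so the ready set is {D, J, E}; D is listed earlier → D.
J and E are both available; J is listed earlier → J.
E needed H, now all done → E.
That leaves I as the only ready step → I.

H K G A F C B D J E I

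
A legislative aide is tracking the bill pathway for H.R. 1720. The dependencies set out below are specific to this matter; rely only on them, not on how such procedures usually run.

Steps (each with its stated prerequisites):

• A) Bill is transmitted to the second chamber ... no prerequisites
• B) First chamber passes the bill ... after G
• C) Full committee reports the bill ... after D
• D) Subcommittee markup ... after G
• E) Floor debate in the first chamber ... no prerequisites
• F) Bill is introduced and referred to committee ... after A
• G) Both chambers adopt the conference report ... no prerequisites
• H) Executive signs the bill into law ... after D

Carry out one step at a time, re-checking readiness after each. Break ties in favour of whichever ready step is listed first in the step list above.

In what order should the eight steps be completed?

A → E → F → G → B → D → C → H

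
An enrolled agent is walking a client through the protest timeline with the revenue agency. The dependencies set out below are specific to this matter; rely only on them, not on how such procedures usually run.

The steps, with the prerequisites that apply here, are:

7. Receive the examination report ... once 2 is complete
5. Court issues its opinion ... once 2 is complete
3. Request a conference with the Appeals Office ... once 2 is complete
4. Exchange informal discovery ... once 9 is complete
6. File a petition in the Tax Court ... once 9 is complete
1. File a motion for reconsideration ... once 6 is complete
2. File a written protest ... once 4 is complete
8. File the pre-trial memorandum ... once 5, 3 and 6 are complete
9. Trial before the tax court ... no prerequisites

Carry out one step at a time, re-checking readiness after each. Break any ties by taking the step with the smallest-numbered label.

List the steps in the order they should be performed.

9 is the only step with nothing outstanding, so it goes first.
Now 4 and 6 have their prerequisites met. 4 has the earlier label, so 4 next.
Ready: 2 and 6. 2 has the earlier label → 2.
Ready: 3, 5, 6 and 7. 3 has the earlier label → 3.
Now 5, 6 and 7 have their prerequisites met. 5 has the earlier label, so 5 next.
Ready: 6 and 7. 6 has the earlier label → 6.
1 and 8 now also ready, so the ready set is {1, 7, 8}; 1 has the earlier label → 1.
7 and 8 are both available; 7 has the earlier label → 7.
8 needed 3, 5 and 6, now all done → 8.

9 4 2 3 5 6 1 7 8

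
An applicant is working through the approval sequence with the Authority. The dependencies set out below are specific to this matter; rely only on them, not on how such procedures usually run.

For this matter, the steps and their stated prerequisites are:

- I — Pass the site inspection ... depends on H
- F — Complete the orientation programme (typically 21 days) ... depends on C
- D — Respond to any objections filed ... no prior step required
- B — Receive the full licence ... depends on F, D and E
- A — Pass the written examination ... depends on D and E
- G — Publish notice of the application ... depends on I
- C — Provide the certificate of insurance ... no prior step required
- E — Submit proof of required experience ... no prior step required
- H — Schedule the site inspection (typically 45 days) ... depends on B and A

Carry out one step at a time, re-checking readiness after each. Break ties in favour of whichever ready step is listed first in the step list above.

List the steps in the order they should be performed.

D C F E B A H I G

D, C and E have no prerequisites; D is listed earlier, so D is first.
Now C and E have their prerequisites met. C is listed earlier, so C next.
Ready: F and E. F is listed earlier → F.
Next only E has its prerequisites met → E.
Now B and A have their prerequisites met. B is listed earlier, so B next.
That leaves A as the only ready step → A.
H needed B and A, now all done → H.
I is the only step now ready → I.
G is the only step now ready → G.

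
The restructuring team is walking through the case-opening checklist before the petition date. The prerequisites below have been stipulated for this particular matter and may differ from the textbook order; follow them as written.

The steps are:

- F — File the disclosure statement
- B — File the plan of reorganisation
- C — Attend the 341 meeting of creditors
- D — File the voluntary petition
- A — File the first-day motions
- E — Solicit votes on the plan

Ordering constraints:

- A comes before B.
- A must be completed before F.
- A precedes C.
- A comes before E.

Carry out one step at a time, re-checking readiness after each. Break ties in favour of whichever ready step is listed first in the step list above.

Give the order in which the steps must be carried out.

D → A → F → B → C → E

D and A have no prerequisites; D is listed earlier, so D is first.
That leaves A as the only ready step → A.
Now F, B, C and E have their prerequisites met. F is listed earlier, so F next.
B, C and E are all available; B is listed earlier → B.
C and E are both available; C is listed earlier → C.
E needed A, now all done → E.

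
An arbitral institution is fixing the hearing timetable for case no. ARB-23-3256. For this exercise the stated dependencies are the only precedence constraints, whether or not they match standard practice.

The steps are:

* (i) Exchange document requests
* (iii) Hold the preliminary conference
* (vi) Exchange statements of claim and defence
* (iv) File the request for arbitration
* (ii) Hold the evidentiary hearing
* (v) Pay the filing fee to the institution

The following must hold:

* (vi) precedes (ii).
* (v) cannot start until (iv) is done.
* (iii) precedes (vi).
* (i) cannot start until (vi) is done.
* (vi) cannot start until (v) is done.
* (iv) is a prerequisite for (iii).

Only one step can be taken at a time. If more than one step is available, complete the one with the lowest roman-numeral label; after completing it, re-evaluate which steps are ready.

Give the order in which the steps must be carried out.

(iv) has no prerequisites → (iv) first.
Ready: (iii) and (v). (iii) has the earlier label → (iii).
That leaves (v) as the only ready step → (v).
Next only (vi) has its prerequisites met → (vi).
(i) and (ii) are both available; (i) has the earlier label → (i).
That leaves (ii) as the only ready step → (ii).

(iv) → (iii) → (v) → (vi) → (i) → (ii)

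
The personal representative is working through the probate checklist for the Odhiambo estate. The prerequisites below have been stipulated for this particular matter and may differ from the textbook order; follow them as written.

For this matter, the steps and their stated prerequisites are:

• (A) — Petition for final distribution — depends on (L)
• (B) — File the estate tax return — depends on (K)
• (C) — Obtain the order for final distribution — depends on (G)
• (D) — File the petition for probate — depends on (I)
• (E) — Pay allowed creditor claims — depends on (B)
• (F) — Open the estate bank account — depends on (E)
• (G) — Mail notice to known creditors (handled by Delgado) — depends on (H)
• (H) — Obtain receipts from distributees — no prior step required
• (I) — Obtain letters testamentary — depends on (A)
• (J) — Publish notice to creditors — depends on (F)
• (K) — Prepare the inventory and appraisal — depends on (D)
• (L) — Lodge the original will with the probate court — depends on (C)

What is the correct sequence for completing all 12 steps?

Only (H) has no prerequisites, so it is first.
(G) needed (H), now all done → (G).
(C) needed (G), now all done → (C).
That leaves (L) as the only ready step → (L).
Next only (A) has its prerequisites met → (A).
(I) needed (A), now all done → (I).
That leaves (D) as the only ready step → (D).
Next only (K) has its prerequisites met → (K).
(B) needed (K), now all done → (B).
(E) is the only step now ready → (E).
(F) is the only step now ready → (F).
That leaves (J) as the only ready step → (J).

(H) → (G) → (C) → (L) → (A) → (I) → (D) → (K) → (B) → (E) → (F) → (J)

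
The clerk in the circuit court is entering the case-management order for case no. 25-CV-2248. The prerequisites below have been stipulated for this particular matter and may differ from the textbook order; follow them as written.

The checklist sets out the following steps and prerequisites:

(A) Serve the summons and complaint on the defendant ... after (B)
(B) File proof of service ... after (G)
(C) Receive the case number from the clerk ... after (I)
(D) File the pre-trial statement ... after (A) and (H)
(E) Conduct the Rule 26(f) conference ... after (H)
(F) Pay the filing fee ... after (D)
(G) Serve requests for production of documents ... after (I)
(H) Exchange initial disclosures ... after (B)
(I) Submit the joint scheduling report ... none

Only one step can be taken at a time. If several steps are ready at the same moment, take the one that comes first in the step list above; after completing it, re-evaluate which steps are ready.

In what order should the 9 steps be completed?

(I), (C), (G), (B), (A), (H), (D), (E), (F)

(I) is the only step with nothing outstanding, so it goes first.
(C) and (G) are both available; (C) is listed earlier → (C).
(G) needed (I), now all done → (G).
That leaves (B) as the only ready step → (B).
(A) and (H) are both available; (A) is listed earlier → (A).
(H) is the only step now ready → (H).
(D) and (E) are both available; (D) is listed earlier → (D).
(F) now also ready, so the ready set is {(E), (F)}; (E) is listed earlier → (E).
(F) needed (D), now all done → (F).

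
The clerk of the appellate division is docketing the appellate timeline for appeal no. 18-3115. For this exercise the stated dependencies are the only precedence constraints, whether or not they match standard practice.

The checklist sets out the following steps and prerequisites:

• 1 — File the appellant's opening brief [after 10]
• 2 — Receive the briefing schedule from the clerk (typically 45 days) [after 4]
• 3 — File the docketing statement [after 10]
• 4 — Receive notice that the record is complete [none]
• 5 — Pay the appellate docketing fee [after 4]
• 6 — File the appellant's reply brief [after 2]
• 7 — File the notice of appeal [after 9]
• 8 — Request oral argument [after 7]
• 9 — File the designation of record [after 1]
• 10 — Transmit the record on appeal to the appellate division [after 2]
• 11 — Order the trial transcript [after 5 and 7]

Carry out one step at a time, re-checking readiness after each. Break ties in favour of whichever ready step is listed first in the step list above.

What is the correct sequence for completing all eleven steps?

4 is the only step with nothing outstanding, so it goes first.
Now 2 and 5 have their prerequisites met. 2 is listed earlier, so 2 next.
Now 5, 6 and 10 have their prerequisites met. 5 is listed earlier, so 5 next.
6 and 10 are both available; 6 is listed earlier → 6.
10 needed 2, now all done → 10.
Now 1 and 3 have their prerequisites met. 1 is listed earlier, so 1 next.
3 and 9 are both available; 3 is listed earlier → 3.
That leaves 9 as the only ready step → 9.
7 needed 9, now all done → 7.
8 and 11 are both available; 8 is listed earlier → 8.
That leaves 11 as the only ready step → 11.

4, 2, 5, 6, 10, 1, 3, 9, 7, 8, 11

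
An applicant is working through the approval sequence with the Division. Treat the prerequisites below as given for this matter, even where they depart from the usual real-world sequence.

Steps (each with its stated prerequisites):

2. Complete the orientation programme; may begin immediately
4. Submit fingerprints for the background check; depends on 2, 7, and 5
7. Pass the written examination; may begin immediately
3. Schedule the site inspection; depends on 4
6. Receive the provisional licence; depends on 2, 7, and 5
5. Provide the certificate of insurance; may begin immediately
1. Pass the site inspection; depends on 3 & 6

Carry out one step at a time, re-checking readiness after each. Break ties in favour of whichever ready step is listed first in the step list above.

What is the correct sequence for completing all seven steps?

2 → 7 → 5 → 4 → 3 → 6 → 1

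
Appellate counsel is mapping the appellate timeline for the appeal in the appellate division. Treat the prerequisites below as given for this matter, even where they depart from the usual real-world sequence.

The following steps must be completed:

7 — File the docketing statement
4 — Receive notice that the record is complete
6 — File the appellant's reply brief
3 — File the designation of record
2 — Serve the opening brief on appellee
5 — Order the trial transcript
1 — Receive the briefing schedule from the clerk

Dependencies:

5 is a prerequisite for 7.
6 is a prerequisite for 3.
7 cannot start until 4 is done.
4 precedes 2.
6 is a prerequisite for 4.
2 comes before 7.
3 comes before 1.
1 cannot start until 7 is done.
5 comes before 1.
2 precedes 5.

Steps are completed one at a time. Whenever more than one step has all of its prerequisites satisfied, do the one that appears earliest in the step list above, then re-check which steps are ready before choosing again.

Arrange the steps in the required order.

6 is the only step with nothing outstanding, so it goes first.
4 and 3 are both available; 4 is listed earlier → 4.
2 now also ready, so the ready set is {3, 2}; 3 is listed earlier → 3.
2 needed 4, now all done → 2.
5 is the only step now ready → 5.
Next only 7 has its prerequisites met → 7.
That leaves 1 as the only ready step → 1.

6 4 3 2 5 7 1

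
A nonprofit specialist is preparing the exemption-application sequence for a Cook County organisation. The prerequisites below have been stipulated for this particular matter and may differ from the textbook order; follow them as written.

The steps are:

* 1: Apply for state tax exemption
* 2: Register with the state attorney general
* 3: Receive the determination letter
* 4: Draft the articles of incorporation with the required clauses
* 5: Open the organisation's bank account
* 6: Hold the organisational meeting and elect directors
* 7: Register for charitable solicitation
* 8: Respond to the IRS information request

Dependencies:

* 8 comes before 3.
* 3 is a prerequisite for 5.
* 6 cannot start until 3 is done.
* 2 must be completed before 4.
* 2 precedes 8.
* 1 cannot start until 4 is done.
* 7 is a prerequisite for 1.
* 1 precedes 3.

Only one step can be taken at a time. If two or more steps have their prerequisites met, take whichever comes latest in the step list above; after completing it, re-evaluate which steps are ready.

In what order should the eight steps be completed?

Nothing is required for 7 and 2. 7 is listed later → 7 first.
Next only 2 has its prerequisites met → 2.
8 and 4 are both available; 8 is listed later → 8.
4 needed 2, now all done → 4.
1 needed 7 and 4, now all done → 1.
Next only 3 has its prerequisites met → 3.
6 and 5 are both available; 6 is listed later → 6.
5 is the only step now ready → 5.

7 2 8 4 1 3 6 5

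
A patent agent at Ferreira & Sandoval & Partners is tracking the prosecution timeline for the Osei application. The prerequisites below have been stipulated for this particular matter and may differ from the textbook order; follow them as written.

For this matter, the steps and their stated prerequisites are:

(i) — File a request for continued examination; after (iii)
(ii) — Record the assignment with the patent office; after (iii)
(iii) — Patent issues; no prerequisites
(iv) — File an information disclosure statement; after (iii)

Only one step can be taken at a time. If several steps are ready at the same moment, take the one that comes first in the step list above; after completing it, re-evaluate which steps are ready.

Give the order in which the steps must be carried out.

(iii) has no prerequisites → (iii) first.
Ready: (i), (ii) and (iv). (i) is listed earlier → (i).
Ready: (ii) and (iv). (ii) is listed earlier → (ii).
Next only (iv) has its prerequisites met → (iv).

(iii), (i), (ii), (iv)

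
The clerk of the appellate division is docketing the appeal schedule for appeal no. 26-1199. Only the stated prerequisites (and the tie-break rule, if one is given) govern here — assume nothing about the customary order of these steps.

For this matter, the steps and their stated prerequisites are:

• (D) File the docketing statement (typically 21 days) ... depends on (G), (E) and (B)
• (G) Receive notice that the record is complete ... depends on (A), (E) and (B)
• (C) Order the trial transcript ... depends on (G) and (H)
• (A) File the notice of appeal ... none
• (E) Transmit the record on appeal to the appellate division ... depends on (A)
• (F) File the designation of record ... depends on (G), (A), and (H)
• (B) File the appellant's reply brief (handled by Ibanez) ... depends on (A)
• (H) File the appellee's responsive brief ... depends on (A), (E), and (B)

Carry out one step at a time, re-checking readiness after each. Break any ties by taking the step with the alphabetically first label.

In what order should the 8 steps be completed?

(A) has no prerequisites → (A) first.
(B) and (E) are both available; (B) has the earlier label → (B).
(E) needed (A), now all done → (E).
Ready: (G) and (H). (G) has the earlier label → (G).
Now (D) and (H) have their prerequisites met. (D) has the earlier label, so (D) next.
Next only (H) has its prerequisites met → (H).
(C) and (F) are both available; (C) has the earlier label → (C).
(F) is the only step now ready → (F).

(A) → (B) → (E) → (G) → (D) → (H) → (C) → (F)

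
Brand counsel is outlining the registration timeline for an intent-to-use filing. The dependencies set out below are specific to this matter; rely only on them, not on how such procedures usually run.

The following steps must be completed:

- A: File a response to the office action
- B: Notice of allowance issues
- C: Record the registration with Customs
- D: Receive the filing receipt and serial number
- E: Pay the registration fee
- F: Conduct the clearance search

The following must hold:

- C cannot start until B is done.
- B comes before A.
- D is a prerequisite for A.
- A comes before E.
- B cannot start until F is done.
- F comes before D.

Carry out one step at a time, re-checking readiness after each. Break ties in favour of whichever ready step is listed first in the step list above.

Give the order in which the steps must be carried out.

Only F has no prerequisites, so it is first.
Now B and D have their prerequisites met. B is listed earlier, so B next.
C now also ready, so the ready set is {C, D}; C is listed earlier → C.
D is the only step now ready → D.
That leaves A as the only ready step → A.
E needed A, now all done → E.

F, B, C, D, A, E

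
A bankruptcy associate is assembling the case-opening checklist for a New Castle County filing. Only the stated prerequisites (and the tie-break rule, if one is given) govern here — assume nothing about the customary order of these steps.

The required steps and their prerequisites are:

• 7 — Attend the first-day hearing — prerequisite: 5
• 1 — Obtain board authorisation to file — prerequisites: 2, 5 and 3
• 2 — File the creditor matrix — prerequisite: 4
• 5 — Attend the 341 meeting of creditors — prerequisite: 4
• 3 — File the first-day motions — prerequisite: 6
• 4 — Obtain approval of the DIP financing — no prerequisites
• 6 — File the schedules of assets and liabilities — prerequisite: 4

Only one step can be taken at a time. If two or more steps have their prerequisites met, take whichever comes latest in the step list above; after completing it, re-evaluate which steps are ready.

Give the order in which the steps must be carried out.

Only 4 has no prerequisites, so it is first.
Now 6, 5 and 2 have their prerequisites met. 6 is listed later, so 6 next.
Now 3, 5 and 2 have their prerequisites met. 3 is listed later, so 3 next.
Ready: 5 and 2. 5 is listed later → 5.
7 now also ready, so the ready set is {2, 7}; 2 is listed later → 2.
1 now also ready, so the ready set is {1, 7}; 1 is listed later → 1.
7 needed 5, now all done → 7.

4 → 6 → 3 → 5 → 2 → 1 → 7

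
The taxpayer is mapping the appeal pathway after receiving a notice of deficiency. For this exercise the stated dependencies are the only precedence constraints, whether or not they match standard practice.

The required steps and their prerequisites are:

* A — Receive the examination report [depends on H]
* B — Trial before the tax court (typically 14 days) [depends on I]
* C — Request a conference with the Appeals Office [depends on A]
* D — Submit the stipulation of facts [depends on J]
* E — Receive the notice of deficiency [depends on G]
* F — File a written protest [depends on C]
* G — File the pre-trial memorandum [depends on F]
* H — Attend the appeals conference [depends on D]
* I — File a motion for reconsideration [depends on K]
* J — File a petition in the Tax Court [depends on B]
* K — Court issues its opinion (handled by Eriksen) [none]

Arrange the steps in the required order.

K has no prerequisites → K first.
Next only I has its prerequisites met → I.
B needed I, now all done → B.
Next only J has its prerequisites met → J.
D needed J, now all done → D.
Next only H has its prerequisites met → H.
A needed H, now all done → A.
C needed A, now all done → C.
Next only F has its prerequisites met → F.
G is the only step now ready → G.
E needed G, now all done → E.

K I B J D H A C F G E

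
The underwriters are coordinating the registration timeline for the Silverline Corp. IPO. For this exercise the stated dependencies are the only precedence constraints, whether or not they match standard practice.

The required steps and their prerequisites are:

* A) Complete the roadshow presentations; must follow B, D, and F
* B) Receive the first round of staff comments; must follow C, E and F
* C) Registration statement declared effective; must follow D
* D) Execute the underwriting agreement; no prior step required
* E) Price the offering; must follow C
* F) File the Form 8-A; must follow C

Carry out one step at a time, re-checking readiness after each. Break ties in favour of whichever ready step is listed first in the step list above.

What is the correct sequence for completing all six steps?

Only D has no prerequisites, so it is first.
C is the only step now ready → C.
Ready: E and F. E is listed earlier → E.
F needed C, now all done → F.
B needed C, E and F, now all done → B.
That leaves A as the only ready step → A.

D, C, E, F, B, A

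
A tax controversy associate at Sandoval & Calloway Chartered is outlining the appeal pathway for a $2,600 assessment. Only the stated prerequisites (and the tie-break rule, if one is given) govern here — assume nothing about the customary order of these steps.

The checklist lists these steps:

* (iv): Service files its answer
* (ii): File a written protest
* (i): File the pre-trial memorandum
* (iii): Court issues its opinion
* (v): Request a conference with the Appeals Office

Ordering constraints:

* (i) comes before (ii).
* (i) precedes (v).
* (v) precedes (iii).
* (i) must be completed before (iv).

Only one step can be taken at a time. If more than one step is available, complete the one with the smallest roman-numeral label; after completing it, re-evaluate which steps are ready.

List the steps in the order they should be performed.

(i) (ii) (iv) (v) (iii)

(i) has no prerequisites → (i) first.
(ii), (iv) and (v) are all available; (ii) has the earlier label → (ii).
(iv) and (v) are both available; (iv) has the earlier label → (iv).
That leaves (v) as the only ready step → (v).
Next only (iii) has its prerequisites met → (iii).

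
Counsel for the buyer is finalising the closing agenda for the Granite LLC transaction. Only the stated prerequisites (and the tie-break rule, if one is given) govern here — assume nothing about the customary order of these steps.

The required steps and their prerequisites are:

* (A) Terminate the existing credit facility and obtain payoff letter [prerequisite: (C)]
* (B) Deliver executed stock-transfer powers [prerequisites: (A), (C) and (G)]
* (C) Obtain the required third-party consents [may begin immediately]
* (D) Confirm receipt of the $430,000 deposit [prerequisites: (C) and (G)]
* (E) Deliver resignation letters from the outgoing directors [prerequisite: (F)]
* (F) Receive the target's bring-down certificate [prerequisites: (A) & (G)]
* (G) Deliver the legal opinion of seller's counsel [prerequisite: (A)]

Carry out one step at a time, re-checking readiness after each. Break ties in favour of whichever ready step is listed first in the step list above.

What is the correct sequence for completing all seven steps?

(C) is the only step with nothing outstanding, so it goes first.
Next only (A) has its prerequisites met → (A).
(G) is the only step now ready → (G).
(B), (D) and (F) are all available; (B) is listed earlier → (B).
Ready: (D) and (F). (D) is listed earlier → (D).
(F) needed (A) and (G), now all done → (F).
(E) needed (F), now all done → (E).

(C), (A), (G), (B), (D), (F), (E)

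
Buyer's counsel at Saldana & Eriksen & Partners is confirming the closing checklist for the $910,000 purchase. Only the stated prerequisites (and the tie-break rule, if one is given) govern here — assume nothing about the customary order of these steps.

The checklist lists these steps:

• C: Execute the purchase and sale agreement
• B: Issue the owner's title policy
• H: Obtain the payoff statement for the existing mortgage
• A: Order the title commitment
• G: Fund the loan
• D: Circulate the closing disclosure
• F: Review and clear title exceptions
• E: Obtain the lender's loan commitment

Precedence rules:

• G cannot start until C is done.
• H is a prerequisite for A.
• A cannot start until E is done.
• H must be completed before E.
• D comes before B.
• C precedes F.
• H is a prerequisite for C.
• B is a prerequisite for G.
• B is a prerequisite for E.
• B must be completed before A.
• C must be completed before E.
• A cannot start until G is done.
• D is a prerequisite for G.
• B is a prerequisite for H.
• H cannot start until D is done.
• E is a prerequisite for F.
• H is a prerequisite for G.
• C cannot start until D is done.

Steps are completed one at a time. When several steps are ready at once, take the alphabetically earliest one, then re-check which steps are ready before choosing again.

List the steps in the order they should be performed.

D, B, H, C, E, F, G, A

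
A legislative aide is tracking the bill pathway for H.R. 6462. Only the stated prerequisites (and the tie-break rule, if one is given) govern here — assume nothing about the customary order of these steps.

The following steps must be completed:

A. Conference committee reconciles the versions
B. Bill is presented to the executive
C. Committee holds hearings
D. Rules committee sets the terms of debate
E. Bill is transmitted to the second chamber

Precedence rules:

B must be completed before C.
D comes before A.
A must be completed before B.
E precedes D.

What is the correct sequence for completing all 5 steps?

E, D, A, B, C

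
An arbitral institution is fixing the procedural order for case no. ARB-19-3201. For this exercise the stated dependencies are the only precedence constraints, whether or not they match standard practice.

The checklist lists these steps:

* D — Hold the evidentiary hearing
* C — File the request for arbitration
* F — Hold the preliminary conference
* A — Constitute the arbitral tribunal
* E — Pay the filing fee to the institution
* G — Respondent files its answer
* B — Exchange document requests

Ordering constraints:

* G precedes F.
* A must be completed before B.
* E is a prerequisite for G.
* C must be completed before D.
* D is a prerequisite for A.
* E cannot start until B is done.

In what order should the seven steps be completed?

C is the only step with nothing outstanding, so it goes first.
Next only D has its prerequisites met → D.
A needed D, now all done → A.
B is the only step now ready → B.
E is the only step now ready → E.
G needed E, now all done → G.
That leaves F as the only ready step → F.

C → D → A → B → E → G → F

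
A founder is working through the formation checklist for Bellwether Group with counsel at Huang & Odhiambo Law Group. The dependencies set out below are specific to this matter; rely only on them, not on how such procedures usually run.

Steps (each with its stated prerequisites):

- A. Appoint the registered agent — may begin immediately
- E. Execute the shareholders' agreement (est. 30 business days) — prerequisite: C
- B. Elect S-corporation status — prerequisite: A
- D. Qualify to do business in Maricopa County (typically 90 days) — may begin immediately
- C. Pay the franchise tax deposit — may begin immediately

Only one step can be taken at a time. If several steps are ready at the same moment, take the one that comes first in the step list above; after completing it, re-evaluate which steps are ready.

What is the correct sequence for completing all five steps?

Nothing is required for A, D and C. A is listed earlier → A first.
B now also ready, so the ready set is {B, D, C}; B is listed earlier → B.
Now D and C have their prerequisites met. D is listed earlier, so D next.
C is the only step now ready → C.
E needed C, now all done → E.

A → B → D → C → E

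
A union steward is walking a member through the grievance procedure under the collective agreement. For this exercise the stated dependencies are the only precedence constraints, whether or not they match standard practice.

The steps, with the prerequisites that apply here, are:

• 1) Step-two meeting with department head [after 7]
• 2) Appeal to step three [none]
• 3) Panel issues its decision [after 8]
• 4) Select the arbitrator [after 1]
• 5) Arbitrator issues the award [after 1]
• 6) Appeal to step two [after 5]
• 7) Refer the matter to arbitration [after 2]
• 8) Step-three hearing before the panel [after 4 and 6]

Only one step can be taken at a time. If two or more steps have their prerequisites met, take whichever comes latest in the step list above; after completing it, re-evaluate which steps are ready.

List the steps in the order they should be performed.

2 → 7 → 1 → 5 → 6 → 4 → 8 → 3

2 is the only step with nothing outstanding, so it goes first.
That leaves 7 as the only ready step → 7.
1 is the only step now ready → 1.
Ready: 5 and 4. 5 is listed later → 5.
6 now also ready, so the ready set is {6, 4}; 6 is listed later → 6.
Next only 4 has its prerequisites met → 4.
8 is the only step now ready → 8.
3 needed 8, now all done → 3.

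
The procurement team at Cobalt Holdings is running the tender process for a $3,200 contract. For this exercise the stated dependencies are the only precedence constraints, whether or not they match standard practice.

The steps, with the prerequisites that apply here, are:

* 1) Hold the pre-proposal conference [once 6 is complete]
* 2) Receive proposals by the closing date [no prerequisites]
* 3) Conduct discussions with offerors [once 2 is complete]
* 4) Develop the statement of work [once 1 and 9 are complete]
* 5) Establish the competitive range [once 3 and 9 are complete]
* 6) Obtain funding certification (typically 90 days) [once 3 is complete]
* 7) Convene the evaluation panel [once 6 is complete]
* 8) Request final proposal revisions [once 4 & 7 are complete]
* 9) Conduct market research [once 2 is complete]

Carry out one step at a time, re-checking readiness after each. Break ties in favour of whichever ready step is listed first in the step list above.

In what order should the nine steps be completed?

Only 2 has no prerequisites, so it is first.
3 and 9 are both available; 3 is listed earlier → 3.
6 and 9 are both available; 6 is listed earlier → 6.
1 and 7 now also ready, so the ready set is {1, 7, 9}; 1 is listed earlier → 1.
7 and 9 are both available; 7 is listed earlier → 7.
9 needed 2, now all done → 9.
4 and 5 are both available; 4 is listed earlier → 4.
Ready: 5 and 8. 5 is listed earlier → 5.
8 is the only step now ready → 8.

2 3 6 1 7 9 4 5 8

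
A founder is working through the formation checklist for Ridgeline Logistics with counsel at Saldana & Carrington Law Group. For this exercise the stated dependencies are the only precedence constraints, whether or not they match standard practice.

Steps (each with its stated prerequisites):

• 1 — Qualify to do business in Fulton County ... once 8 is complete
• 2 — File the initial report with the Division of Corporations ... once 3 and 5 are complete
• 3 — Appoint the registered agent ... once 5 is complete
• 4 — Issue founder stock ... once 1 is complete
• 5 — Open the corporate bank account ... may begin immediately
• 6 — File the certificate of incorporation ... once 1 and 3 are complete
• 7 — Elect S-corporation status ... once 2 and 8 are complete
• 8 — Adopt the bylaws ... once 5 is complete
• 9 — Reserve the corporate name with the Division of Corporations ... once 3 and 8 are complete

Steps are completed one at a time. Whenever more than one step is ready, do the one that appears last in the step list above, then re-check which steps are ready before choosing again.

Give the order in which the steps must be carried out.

5 has no prerequisites → 5 first.
8 and 3 are both available; 8 is listed later → 8.
3 and 1 are both available; 3 is listed later → 3.
Now 9, 2 and 1 have their prerequisites met. 9 is listed later, so 9 next.
2 and 1 are both available; 2 is listed later → 2.
7 and 1 are both available; 7 is listed later → 7.
1 needed 8, now all done → 1.
6 and 4 are both available; 6 is listed later → 6.
Next only 4 has its prerequisites met → 4.

5, 8, 3, 9, 2, 7, 1, 6, 4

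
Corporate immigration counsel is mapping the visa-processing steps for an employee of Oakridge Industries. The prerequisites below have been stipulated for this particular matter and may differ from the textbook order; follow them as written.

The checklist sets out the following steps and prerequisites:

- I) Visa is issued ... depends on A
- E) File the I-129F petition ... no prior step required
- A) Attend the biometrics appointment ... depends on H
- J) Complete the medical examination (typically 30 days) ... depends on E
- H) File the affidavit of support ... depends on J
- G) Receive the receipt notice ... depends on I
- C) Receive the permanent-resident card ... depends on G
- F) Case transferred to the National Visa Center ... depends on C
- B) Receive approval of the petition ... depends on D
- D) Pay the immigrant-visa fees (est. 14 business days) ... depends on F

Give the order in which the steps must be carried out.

E, J, H, A, I, G, C, F, D, B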